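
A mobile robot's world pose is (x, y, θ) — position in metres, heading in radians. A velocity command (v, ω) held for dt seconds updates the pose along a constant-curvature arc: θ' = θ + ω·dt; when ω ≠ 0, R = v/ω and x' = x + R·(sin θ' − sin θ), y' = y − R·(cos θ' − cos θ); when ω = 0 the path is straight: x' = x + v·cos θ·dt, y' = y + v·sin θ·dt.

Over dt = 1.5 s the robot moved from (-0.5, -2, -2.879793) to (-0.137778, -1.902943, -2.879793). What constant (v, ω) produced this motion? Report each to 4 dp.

Δθ = -2.879793 − -2.879793 = 0.000000
ω = Δθ/dt = 0.000000/1.5 = 0.0000
ω = 0 → v = (Δx·cos θ + Δy·sin θ)/dt = -0.2500

v = -0.2500, ω = 0.0000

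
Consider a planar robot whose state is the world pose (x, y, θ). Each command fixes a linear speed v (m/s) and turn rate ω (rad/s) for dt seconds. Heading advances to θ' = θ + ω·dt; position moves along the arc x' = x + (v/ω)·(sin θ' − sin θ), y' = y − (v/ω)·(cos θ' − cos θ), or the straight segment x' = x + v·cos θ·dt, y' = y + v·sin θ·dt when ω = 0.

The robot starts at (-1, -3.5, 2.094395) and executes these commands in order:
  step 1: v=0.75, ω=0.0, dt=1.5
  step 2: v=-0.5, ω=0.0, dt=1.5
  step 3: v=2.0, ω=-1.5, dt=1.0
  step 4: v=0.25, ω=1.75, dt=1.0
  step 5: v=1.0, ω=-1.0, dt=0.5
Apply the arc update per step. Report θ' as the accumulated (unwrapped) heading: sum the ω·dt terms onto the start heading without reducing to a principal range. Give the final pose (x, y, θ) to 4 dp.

step 1: θ'=2.0944 (straight) → pose (-1.5625, -2.5257, 2.0944)
step 2: θ'=2.0944 (straight) → pose (-1.1875, -3.1752, 2.0944)
step 3: θ'=0.5944 (R=-1.3333) → pose (-0.7795, -1.4039, 0.5944)
step 4: θ'=2.3444 (R=0.1429) → pose (-0.7573, -1.1858, 2.3444)
step 5: θ'=1.8444 (R=-1.0000) → pose (-1.0047, -0.7572, 1.8444)

(-1.0047, -0.7572, 1.8444)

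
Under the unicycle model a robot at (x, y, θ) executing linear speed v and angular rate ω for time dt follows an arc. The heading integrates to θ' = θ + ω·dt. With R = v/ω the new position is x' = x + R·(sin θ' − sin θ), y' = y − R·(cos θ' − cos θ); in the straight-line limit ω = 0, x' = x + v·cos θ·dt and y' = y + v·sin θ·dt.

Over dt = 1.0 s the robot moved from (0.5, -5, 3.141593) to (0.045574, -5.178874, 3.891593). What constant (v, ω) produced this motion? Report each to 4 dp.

Δθ = 3.891593 − 3.141593 = 0.750000
ω = Δθ/dt = 0.750000/1.0 = 0.7500
R = Δx/(sin θ' − sin θ) = 0.6667
v = R·ω = 0.6667·0.7500 = 0.5000

v = 0.5000, ω = 0.7500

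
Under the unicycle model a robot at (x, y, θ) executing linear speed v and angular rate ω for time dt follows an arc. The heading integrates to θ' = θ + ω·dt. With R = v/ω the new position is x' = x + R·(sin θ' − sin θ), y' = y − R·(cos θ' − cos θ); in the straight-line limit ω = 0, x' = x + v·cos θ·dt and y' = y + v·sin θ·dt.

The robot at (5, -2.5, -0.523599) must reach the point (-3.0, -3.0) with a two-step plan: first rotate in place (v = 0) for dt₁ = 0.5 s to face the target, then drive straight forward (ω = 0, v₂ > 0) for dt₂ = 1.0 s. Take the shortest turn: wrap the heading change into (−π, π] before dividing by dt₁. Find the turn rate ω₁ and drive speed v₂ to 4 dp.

heading to target = atan2(-3−-2.5, -3−5) = -3.0792
Δθ = wrap(-3.0792 − -0.5236) = -2.5556; ω₁ = Δθ/dt₁ = -5.1111
distance = √((-3−5)² + (-3−-2.5)²) = 8.0156; v₂ = distance/dt₂ = 8.0156

ω₁ = -5.1111, v₂ = 8.0156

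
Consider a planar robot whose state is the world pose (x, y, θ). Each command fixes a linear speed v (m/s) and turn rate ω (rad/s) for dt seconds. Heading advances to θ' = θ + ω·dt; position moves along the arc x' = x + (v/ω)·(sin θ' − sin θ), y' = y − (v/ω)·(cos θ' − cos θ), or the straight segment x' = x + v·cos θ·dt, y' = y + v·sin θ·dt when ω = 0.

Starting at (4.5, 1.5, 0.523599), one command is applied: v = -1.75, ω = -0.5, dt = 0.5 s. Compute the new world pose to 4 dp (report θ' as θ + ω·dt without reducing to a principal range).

θ' = 0.5236 + -0.5·0.5 = 0.2736
R = v/ω = -1.75/-0.5 = 3.5000
x' = 4.5 + 3.5000·(sin 0.2736 − sin 0.5236) = 3.6957
y' = 1.5 − 3.5000·(cos 0.2736 − cos 0.5236) = 1.1613

(3.6957, 1.1613, 0.2736)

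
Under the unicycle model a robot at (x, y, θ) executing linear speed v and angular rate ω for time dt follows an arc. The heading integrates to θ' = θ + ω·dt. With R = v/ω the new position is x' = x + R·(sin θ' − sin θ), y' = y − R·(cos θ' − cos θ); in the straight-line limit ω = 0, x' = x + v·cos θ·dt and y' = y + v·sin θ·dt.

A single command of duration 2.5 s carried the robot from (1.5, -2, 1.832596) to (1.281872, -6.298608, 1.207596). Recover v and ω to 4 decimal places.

Δθ = 1.207596 − 1.832596 = -0.625000
ω = Δθ/dt = -0.625000/2.5 = -0.2500
R = −Δy/(cos θ' − cos θ) = 7.0000
v = R·ω = 7.0000·-0.2500 = -1.7500

v = -1.7500, ω = -0.2500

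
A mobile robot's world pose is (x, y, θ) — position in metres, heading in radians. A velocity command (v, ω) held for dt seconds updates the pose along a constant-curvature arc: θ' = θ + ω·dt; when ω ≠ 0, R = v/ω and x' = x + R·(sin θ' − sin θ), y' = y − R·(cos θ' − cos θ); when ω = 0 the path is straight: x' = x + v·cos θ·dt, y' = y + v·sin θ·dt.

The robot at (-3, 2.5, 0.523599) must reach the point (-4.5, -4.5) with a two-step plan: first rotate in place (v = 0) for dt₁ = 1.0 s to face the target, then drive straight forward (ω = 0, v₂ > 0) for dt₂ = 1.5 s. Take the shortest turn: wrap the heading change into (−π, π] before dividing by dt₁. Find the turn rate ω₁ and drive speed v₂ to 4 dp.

ω₁ = -2.3055, v₂ = 4.7726

heading to target = atan2(-4.5−2.5, -4.5−-3) = -1.7819
Δθ = wrap(-1.7819 − 0.5236) = -2.3055; ω₁ = Δθ/dt₁ = -2.3055
distance = √((-4.5−-3)² + (-4.5−2.5)²) = 7.1589; v₂ = distance/dt₂ = 4.7726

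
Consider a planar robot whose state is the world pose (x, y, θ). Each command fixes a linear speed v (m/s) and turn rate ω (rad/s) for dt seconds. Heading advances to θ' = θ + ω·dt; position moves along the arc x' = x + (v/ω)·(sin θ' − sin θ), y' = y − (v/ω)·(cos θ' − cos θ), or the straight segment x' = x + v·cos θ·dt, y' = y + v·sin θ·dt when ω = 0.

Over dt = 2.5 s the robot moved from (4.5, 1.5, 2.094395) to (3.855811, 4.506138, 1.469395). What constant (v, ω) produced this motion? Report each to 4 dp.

v = 1.2500, ω = -0.2500

Δθ = 1.469395 − 2.094395 = -0.625000
ω = Δθ/dt = -0.625000/2.5 = -0.2500
R = −Δy/(cos θ' − cos θ) = -5.0000
v = R·ω = -5.0000·-0.2500 = 1.2500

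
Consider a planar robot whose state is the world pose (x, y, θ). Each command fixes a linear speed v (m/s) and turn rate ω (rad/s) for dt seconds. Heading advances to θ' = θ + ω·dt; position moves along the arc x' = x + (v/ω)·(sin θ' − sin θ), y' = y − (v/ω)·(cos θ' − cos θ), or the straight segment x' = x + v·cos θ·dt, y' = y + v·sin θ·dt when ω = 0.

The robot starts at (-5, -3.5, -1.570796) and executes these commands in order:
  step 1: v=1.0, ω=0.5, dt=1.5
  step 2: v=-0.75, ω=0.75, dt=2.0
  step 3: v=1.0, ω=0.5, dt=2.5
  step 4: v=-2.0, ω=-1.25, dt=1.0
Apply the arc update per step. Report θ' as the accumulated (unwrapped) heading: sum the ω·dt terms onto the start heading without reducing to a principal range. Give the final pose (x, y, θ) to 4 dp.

step 1: θ'=-0.8208 (R=2.0000) → pose (-4.4634, -4.8633, -0.8208)
step 2: θ'=0.6792 (R=-1.0000) → pose (-5.8232, -4.7668, 0.6792)
step 3: θ'=1.9292 (R=2.0000) → pose (-5.2067, -2.5091, 1.9292)
step 4: θ'=0.6792 (R=1.6000) → pose (-5.6999, -4.3153, 0.6792)

(-5.6999, -4.3153, 0.6792)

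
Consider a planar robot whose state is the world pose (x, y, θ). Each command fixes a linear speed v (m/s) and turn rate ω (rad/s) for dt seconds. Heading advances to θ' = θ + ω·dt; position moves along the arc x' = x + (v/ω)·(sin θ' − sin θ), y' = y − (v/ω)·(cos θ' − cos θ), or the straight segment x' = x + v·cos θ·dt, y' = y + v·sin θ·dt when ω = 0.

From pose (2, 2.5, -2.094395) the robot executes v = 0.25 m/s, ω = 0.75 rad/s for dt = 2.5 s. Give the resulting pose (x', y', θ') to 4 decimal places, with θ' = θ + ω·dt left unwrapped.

(2.2161, 2.0080, -0.2194)

θ' = -2.0944 + 0.75·2.5 = -0.2194
R = v/ω = 0.25/0.75 = 0.3333
x' = 2 + 0.3333·(sin -0.2194 − sin -2.0944) = 2.2161
y' = 2.5 − 0.3333·(cos -0.2194 − cos -2.0944) = 2.0080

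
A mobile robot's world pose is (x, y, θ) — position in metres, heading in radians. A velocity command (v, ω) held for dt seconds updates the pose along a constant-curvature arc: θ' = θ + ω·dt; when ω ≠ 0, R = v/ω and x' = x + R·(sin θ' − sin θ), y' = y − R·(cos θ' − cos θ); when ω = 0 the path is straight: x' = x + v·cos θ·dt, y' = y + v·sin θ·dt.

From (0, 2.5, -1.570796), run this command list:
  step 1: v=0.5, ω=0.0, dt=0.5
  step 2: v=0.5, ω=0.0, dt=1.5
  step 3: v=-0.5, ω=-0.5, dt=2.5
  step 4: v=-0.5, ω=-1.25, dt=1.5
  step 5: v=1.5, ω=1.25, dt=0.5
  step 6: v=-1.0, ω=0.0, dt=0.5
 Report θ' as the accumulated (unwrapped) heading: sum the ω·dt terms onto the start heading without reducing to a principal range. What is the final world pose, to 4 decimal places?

step 1: θ'=-1.5708 (straight) → pose (0.0000, 2.2500, -1.5708)
step 2: θ'=-1.5708 (straight) → pose (0.0000, 1.5000, -1.5708)
step 3: θ'=-2.8208 (R=1.0000) → pose (0.6847, 2.4490, -2.8208)
step 4: θ'=-4.6958 (R=0.4000) → pose (1.2108, 2.0760, -4.6958)
step 5: θ'=-4.0708 (R=1.2000) → pose (0.9723, 2.7743, -4.0708)
step 6: θ'=-4.0708 (straight) → pose (1.2715, 2.3737, -4.0708)

(1.2715, 2.3737, -4.0708)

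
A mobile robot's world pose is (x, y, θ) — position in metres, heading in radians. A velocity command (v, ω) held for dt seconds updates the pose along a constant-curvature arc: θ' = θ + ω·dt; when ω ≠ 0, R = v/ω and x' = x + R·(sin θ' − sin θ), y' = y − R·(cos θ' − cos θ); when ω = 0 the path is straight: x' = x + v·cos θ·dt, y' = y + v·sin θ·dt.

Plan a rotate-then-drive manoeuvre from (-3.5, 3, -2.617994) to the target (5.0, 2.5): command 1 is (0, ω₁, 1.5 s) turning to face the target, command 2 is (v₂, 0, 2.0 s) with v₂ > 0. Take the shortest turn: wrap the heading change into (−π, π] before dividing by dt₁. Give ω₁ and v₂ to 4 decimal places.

ω₁ = 1.7062, v₂ = 4.2573

heading to target = atan2(2.5−3, 5−-3.5) = -0.0588
Δθ = wrap(-0.0588 − -2.6180) = 2.5592; ω₁ = Δθ/dt₁ = 1.7062
distance = √((5−-3.5)² + (2.5−3)²) = 8.5147; v₂ = distance/dt₂ = 4.2573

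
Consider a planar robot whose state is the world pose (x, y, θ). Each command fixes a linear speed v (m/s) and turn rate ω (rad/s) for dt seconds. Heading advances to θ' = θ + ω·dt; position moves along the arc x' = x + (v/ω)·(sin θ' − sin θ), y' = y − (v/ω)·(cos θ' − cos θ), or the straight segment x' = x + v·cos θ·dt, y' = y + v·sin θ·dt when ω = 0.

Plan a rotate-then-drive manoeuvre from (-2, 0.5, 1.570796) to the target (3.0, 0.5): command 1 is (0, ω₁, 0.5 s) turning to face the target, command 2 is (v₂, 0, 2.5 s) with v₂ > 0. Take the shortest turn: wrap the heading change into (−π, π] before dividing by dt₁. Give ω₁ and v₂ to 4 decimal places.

ω₁ = -3.1416, v₂ = 2.0000

heading to target = atan2(0.5−0.5, 3−-2) = 0.0000
Δθ = wrap(0.0000 − 1.5708) = -1.5708; ω₁ = Δθ/dt₁ = -3.1416
distance = √((3−-2)² + (0.5−0.5)²) = 5.0000; v₂ = distance/dt₂ = 2.0000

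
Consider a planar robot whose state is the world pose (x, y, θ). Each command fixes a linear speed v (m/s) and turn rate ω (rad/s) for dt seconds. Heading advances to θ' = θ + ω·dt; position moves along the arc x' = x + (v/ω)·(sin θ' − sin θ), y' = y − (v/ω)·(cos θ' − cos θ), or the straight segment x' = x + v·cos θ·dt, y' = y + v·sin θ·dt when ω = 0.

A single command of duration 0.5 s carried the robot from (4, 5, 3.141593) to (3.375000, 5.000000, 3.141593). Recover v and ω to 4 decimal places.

Δθ = 3.141593 − 3.141593 = 0.000000
ω = Δθ/dt = 0.000000/0.5 = 0.0000
ω = 0 → v = (Δx·cos θ + Δy·sin θ)/dt = 1.2500

v = 1.2500, ω = 0.0000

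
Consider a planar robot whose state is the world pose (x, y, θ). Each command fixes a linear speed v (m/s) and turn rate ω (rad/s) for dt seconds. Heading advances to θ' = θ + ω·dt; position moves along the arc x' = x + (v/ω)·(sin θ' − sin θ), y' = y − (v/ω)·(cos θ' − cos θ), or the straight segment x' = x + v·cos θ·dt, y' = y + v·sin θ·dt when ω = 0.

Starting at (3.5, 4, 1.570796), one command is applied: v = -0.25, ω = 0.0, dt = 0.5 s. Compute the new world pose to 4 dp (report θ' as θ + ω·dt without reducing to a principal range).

θ' = 1.5708 + 0.0·0.5 = 1.5708
ω = 0 → straight: x' = 3.5 + -0.25·cos(1.5708)·0.5 = 3.5000
y' = 4 + -0.25·sin(1.5708)·0.5 = 3.8750

(3.5000, 3.8750, 1.5708)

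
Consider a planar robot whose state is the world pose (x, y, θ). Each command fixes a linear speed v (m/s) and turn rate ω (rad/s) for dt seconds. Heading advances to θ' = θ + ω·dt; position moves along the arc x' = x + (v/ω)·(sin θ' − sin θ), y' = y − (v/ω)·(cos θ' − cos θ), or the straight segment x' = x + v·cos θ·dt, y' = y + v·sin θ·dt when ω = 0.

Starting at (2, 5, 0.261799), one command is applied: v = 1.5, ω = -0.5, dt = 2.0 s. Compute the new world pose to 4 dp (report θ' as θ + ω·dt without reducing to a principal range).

θ' = 0.2618 + -0.5·2.0 = -0.7382
R = v/ω = 1.5/-0.5 = -3.0000
x' = 2 + -3.0000·(sin -0.7382 − sin 0.2618) = 4.7953
y' = 5 − -3.0000·(cos -0.7382 − cos 0.2618) = 4.3213

(4.7953, 4.3213, -0.7382)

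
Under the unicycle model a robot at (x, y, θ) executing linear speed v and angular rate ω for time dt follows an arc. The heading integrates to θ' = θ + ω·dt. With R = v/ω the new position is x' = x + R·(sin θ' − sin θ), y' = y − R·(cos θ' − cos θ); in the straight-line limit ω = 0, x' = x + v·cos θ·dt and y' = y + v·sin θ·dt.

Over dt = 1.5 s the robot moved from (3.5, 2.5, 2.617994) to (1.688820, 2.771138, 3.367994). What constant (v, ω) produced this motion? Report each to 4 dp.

Δθ = 3.367994 − 2.617994 = 0.750000
ω = Δθ/dt = 0.750000/1.5 = 0.5000
R = Δx/(sin θ' − sin θ) = 2.5000
v = R·ω = 2.5000·0.5000 = 1.2500

v = 1.2500, ω = 0.5000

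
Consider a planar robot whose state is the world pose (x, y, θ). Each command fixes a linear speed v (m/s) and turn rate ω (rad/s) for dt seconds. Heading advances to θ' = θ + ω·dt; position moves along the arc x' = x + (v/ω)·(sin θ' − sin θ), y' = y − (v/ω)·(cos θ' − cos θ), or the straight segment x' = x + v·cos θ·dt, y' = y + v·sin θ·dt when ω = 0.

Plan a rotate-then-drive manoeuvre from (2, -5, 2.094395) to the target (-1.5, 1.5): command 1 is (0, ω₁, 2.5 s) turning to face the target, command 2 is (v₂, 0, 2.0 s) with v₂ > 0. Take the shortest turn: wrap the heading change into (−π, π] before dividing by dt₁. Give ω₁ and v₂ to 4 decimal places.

heading to target = atan2(1.5−-5, -1.5−2) = 2.0647
Δθ = wrap(2.0647 − 2.0944) = -0.0297; ω₁ = Δθ/dt₁ = -0.0119
distance = √((-1.5−2)² + (1.5−-5)²) = 7.3824; v₂ = distance/dt₂ = 3.6912

ω₁ = -0.0119, v₂ = 3.6912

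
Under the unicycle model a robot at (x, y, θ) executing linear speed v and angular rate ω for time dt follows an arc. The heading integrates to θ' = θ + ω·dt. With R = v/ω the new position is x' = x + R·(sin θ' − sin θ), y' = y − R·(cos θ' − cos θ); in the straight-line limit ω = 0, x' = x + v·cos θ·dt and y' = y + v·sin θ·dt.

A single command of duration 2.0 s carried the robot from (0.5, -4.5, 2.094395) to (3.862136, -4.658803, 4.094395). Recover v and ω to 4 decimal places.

Δθ = 4.094395 − 2.094395 = 2.000000
ω = Δθ/dt = 2.000000/2.0 = 1.0000
R = Δx/(sin θ' − sin θ) = -2.0000
v = R·ω = -2.0000·1.0000 = -2.0000

v = -2.0000, ω = 1.0000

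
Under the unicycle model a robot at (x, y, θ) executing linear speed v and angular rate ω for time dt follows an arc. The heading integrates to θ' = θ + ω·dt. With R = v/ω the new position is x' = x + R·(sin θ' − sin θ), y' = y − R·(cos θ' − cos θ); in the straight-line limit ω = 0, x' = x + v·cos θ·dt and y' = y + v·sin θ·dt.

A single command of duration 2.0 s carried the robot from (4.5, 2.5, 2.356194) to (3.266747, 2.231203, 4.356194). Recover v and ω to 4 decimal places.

v = 0.7500, ω = 1.0000

Δθ = 4.356194 − 2.356194 = 2.000000
ω = Δθ/dt = 2.000000/2.0 = 1.0000
R = Δx/(sin θ' − sin θ) = 0.7500
v = R·ω = 0.7500·1.0000 = 0.7500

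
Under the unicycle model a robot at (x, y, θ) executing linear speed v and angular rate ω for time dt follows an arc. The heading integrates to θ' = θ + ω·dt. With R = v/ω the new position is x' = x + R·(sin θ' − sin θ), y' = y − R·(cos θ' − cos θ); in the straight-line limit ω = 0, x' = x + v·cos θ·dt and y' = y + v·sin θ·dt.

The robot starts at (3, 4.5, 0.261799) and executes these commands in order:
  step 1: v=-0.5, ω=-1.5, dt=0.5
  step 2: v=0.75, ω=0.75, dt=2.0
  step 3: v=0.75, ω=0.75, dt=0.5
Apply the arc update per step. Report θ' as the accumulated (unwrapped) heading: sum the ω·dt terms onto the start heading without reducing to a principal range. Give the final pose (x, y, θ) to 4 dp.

(4.2095, 5.2278, 1.3868)

step 1: θ'=-0.4882 (R=0.3333) → pose (2.7574, 4.5276, -0.4882)
step 2: θ'=1.0118 (R=1.0000) → pose (4.0742, 4.8804, 1.0118)
step 3: θ'=1.3868 (R=1.0000) → pose (4.2095, 5.2278, 1.3868)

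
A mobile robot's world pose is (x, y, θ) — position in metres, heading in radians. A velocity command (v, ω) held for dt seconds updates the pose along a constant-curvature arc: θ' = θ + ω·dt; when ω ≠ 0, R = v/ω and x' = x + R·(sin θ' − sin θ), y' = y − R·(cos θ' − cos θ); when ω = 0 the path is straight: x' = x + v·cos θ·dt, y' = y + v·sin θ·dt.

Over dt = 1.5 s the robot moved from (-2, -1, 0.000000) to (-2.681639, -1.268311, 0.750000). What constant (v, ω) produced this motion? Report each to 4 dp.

v = -0.5000, ω = 0.5000

Δθ = 0.750000 − 0.000000 = 0.750000
ω = Δθ/dt = 0.750000/1.5 = 0.5000
R = Δx/(sin θ' − sin θ) = -1.0000
v = R·ω = -1.0000·0.5000 = -0.5000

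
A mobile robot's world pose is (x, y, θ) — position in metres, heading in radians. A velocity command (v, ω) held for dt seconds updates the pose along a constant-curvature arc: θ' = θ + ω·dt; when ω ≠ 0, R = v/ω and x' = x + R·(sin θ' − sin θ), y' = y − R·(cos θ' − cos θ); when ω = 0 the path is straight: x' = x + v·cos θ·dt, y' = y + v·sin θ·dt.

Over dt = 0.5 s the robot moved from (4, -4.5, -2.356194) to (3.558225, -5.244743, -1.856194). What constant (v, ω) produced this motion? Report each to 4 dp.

Δθ = -1.856194 − -2.356194 = 0.500000
ω = Δθ/dt = 0.500000/0.5 = 1.0000
R = −Δy/(cos θ' − cos θ) = 1.7500
v = R·ω = 1.7500·1.0000 = 1.7500

v = 1.7500, ω = 1.0000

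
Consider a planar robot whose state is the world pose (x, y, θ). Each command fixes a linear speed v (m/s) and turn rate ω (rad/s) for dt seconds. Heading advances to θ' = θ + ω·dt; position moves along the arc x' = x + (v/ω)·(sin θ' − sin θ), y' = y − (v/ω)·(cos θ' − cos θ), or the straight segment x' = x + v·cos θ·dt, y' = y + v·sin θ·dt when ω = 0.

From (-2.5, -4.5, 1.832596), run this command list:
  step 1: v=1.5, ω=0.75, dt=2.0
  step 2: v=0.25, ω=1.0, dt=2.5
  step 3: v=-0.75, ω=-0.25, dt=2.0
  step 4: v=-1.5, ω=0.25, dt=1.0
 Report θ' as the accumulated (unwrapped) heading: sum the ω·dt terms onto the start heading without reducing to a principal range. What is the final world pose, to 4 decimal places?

(-7.0223, -1.4680, 5.5826)

step 1: θ'=3.3326 (R=2.0000) → pose (-4.8115, -3.0540, 3.3326)
step 2: θ'=5.8326 (R=0.2500) → pose (-4.8730, -3.5245, 5.8326)
step 3: θ'=5.3326 (R=3.0000) → pose (-6.0077, -2.5676, 5.3326)
step 4: θ'=5.5826 (R=-6.0000) → pose (-7.0223, -1.4680, 5.5826)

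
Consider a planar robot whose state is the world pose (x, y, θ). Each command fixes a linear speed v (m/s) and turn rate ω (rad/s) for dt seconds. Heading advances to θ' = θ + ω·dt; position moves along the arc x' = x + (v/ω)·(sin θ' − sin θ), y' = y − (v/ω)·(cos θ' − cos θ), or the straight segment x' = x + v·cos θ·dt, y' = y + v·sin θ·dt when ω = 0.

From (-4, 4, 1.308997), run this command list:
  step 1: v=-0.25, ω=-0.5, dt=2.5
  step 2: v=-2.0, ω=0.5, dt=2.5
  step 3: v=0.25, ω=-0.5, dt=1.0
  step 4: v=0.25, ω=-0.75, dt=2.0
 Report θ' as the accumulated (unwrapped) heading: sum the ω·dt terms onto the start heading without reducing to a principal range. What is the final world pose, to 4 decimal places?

(-7.5065, 0.9150, -0.6910)

step 1: θ'=0.0590 (R=0.5000) → pose (-4.4535, 3.6303, 0.0590)
step 2: θ'=1.3090 (R=-4.0000) → pose (-8.0813, 0.6725, 1.3090)
step 3: θ'=0.8090 (R=-0.5000) → pose (-7.9602, 0.8882, 0.8090)
step 4: θ'=-0.6910 (R=-0.3333) → pose (-7.5065, 0.9150, -0.6910)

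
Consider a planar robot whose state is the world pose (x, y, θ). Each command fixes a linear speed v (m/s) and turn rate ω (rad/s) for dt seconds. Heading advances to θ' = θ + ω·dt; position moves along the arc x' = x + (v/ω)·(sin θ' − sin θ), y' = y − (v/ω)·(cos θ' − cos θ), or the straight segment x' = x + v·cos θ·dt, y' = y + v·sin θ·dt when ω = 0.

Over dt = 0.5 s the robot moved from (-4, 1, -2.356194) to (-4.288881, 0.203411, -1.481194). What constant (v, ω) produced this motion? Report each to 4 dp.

Δθ = -1.481194 − -2.356194 = 0.875000
ω = Δθ/dt = 0.875000/0.5 = 1.7500
R = −Δy/(cos θ' − cos θ) = 1.0000
v = R·ω = 1.0000·1.7500 = 1.7500

v = 1.7500, ω = 1.7500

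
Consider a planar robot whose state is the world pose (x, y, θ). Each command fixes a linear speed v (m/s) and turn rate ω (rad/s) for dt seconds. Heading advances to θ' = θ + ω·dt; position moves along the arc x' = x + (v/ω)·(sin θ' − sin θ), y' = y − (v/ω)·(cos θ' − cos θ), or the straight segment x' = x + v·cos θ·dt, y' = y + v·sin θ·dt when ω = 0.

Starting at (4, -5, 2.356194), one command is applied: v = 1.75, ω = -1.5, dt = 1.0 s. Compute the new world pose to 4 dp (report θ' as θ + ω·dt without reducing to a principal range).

(3.9437, -3.4105, 0.8562)

θ' = 2.3562 + -1.5·1.0 = 0.8562
R = v/ω = 1.75/-1.5 = -1.1667
x' = 4 + -1.1667·(sin 0.8562 − sin 2.3562) = 3.9437
y' = -5 − -1.1667·(cos 0.8562 − cos 2.3562) = -3.4105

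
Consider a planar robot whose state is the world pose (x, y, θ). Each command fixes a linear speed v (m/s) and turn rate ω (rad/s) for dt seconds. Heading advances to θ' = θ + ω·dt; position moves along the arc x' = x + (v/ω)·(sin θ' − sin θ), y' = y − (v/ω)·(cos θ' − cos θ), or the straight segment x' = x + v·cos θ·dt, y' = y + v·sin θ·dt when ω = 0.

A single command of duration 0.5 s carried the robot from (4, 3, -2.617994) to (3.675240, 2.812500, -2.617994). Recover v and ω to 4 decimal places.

Δθ = -2.617994 − -2.617994 = 0.000000
ω = Δθ/dt = 0.000000/0.5 = 0.0000
ω = 0 → v = (Δx·cos θ + Δy·sin θ)/dt = 0.7500

v = 0.7500, ω = 0.0000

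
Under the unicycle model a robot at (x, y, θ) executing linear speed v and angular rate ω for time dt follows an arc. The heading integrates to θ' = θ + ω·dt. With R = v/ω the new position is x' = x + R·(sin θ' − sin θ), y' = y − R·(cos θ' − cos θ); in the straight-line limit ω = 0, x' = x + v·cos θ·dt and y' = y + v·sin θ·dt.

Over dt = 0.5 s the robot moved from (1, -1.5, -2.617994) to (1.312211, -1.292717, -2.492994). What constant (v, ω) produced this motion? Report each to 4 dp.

v = -0.7500, ω = 0.2500

Δθ = -2.492994 − -2.617994 = 0.125000
ω = Δθ/dt = 0.125000/0.5 = 0.2500
R = Δx/(sin θ' − sin θ) = -3.0000
v = R·ω = -3.0000·0.2500 = -0.7500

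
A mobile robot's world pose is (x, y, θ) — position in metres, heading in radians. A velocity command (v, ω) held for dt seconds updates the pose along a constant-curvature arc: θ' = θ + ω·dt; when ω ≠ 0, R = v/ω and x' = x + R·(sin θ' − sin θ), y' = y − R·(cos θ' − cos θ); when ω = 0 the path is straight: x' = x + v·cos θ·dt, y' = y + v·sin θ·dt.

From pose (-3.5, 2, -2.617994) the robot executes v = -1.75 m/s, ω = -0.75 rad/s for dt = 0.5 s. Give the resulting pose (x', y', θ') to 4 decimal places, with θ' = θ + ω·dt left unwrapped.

θ' = -2.6180 + -0.75·0.5 = -2.9930
R = v/ω = -1.75/-0.75 = 2.3333
x' = -3.5 + 2.3333·(sin -2.9930 − sin -2.6180) = -2.6788
y' = 2 − 2.3333·(cos -2.9930 − cos -2.6180) = 2.2869

(-2.6788, 2.2869, -2.9930)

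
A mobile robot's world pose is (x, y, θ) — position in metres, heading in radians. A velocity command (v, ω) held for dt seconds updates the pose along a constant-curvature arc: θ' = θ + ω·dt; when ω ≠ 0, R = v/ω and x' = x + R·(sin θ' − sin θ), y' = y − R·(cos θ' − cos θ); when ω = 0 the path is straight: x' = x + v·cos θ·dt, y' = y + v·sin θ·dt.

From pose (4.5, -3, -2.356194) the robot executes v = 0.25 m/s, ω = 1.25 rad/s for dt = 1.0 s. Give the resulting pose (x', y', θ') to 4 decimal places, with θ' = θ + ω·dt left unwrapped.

θ' = -2.3562 + 1.25·1.0 = -1.1062
R = v/ω = 0.25/1.25 = 0.2000
x' = 4.5 + 0.2000·(sin -1.1062 − sin -2.3562) = 4.4626
y' = -3 − 0.2000·(cos -1.1062 − cos -2.3562) = -3.2310

(4.4626, -3.2310, -1.1062)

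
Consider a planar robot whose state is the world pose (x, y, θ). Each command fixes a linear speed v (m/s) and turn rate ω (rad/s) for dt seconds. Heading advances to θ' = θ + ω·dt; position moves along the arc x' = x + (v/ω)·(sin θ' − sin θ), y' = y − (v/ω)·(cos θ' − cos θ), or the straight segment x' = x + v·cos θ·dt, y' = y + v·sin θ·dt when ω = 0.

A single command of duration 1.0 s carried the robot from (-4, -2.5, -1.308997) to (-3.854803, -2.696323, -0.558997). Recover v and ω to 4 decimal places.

v = 0.2500, ω = 0.7500

Δθ = -0.558997 − -1.308997 = 0.750000
ω = Δθ/dt = 0.750000/1.0 = 0.7500
R = −Δy/(cos θ' − cos θ) = 0.3333
v = R·ω = 0.3333·0.7500 = 0.2500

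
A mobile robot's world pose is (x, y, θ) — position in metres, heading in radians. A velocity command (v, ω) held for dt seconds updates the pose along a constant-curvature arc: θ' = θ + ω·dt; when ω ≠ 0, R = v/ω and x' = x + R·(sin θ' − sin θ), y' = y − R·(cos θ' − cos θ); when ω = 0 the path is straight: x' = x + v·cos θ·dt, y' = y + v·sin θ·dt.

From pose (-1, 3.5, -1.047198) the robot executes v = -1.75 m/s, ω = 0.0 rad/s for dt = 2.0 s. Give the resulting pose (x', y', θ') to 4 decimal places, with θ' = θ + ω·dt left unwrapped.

(-2.7500, 6.5311, -1.0472)

θ' = -1.0472 + 0.0·2.0 = -1.0472
ω = 0 → straight: x' = -1 + -1.75·cos(-1.0472)·2.0 = -2.7500
y' = 3.5 + -1.75·sin(-1.0472)·2.0 = 6.5311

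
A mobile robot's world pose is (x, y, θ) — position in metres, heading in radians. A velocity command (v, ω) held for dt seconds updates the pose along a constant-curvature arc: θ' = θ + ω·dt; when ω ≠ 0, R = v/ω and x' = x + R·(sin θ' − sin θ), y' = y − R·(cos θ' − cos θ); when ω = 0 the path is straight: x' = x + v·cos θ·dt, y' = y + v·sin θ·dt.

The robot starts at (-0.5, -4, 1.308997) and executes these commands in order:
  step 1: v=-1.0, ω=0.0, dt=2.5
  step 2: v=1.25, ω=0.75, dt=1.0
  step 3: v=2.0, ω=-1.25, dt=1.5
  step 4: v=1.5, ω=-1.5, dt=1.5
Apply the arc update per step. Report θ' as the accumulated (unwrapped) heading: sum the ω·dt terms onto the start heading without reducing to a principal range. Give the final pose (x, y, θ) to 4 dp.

step 1: θ'=1.3090 (straight) → pose (-1.1470, -6.4148, 1.3090)
step 2: θ'=2.0590 (R=1.6667) → pose (-1.2850, -5.2017, 2.0590)
step 3: θ'=0.1840 (R=-1.6000) → pose (-0.1646, -2.8783, 0.1840)
step 4: θ'=-2.0660 (R=-1.0000) → pose (0.8982, -4.3366, -2.0660)

(0.8982, -4.3366, -2.0660)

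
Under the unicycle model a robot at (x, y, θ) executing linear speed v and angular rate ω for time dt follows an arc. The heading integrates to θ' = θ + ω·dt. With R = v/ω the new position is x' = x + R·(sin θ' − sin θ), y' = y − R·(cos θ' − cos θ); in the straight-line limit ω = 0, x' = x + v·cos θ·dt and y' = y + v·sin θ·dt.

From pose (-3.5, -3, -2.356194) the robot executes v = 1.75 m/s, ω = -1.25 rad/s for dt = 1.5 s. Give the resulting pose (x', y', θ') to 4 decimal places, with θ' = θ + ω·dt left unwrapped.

(-5.7310, -2.6580, -4.2312)

θ' = -2.3562 + -1.25·1.5 = -4.2312
R = v/ω = 1.75/-1.25 = -1.4000
x' = -3.5 + -1.4000·(sin -4.2312 − sin -2.3562) = -5.7310
y' = -3 − -1.4000·(cos -4.2312 − cos -2.3562) = -2.6580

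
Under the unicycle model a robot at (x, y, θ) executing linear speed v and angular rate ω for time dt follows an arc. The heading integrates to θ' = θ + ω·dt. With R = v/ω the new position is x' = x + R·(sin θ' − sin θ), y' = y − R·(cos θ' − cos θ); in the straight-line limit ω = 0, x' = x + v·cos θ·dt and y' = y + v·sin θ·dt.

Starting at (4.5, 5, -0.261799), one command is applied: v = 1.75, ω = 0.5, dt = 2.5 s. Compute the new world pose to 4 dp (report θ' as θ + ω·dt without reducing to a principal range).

(8.3285, 6.4551, 0.9882)

θ' = -0.2618 + 0.5·2.5 = 0.9882
R = v/ω = 1.75/0.5 = 3.5000
x' = 4.5 + 3.5000·(sin 0.9882 − sin -0.2618) = 8.3285
y' = 5 − 3.5000·(cos 0.9882 − cos -0.2618) = 6.4551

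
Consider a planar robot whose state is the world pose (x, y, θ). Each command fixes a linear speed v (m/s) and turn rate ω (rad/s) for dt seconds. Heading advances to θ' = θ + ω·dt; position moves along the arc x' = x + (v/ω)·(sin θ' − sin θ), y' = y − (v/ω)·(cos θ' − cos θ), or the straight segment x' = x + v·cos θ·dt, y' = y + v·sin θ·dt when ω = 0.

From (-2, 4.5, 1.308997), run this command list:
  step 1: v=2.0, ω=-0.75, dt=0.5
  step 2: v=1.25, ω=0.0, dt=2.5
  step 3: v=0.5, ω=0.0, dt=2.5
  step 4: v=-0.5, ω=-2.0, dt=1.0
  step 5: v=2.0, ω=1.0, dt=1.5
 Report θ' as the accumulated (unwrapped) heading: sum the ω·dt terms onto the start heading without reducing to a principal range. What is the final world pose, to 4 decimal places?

(3.2050, 8.0934, 0.4340)

step 1: θ'=0.9340 (R=-2.6667) → pose (-1.5682, 5.3955, 0.9340)
step 2: θ'=0.9340 (straight) → pose (0.2900, 7.9080, 0.9340)
step 3: θ'=0.9340 (straight) → pose (1.0333, 8.9130, 0.9340)
step 4: θ'=-1.0660 (R=0.2500) → pose (0.6135, 8.9407, -1.0660)
step 5: θ'=0.4340 (R=2.0000) → pose (3.2050, 8.0934, 0.4340)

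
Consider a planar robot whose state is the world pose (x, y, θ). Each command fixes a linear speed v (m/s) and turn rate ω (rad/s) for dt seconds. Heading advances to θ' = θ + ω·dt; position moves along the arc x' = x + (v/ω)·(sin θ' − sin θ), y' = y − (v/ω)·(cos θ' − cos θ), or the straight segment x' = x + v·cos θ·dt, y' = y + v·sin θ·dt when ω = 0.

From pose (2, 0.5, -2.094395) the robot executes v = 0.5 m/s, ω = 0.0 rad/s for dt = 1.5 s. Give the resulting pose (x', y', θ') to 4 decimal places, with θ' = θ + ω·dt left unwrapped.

(1.6250, -0.1495, -2.0944)

θ' = -2.0944 + 0.0·1.5 = -2.0944
ω = 0 → straight: x' = 2 + 0.5·cos(-2.0944)·1.5 = 1.6250
y' = 0.5 + 0.5·sin(-2.0944)·1.5 = -0.1495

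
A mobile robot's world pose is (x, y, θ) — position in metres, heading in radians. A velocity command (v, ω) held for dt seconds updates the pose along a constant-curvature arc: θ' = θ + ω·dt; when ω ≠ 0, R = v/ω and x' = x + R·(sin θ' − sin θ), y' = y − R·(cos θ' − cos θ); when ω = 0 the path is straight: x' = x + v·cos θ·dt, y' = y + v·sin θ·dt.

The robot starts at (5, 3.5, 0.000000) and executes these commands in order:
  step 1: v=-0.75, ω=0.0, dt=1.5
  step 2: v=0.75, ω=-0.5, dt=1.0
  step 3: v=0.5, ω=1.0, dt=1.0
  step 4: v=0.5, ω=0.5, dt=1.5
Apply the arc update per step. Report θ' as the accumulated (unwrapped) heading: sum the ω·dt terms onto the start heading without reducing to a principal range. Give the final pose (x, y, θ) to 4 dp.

step 1: θ'=0.0000 (straight) → pose (3.8750, 3.5000, 0.0000)
step 2: θ'=-0.5000 (R=-1.5000) → pose (4.5941, 3.3164, -0.5000)
step 3: θ'=0.5000 (R=0.5000) → pose (5.0736, 3.3164, 0.5000)
step 4: θ'=1.2500 (R=1.0000) → pose (5.5431, 3.8786, 1.2500)

(5.5431, 3.8786, 1.2500)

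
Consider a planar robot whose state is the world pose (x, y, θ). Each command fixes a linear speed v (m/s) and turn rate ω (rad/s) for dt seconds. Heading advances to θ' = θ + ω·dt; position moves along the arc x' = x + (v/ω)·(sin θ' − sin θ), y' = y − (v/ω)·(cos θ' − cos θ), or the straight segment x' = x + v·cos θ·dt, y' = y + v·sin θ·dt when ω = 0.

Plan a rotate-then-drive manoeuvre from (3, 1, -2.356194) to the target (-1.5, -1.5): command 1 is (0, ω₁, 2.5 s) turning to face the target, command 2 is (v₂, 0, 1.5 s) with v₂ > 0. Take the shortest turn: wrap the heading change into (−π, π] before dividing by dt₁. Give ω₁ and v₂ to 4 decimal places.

heading to target = atan2(-1.5−1, -1.5−3) = -2.6345
Δθ = wrap(-2.6345 − -2.3562) = -0.2783; ω₁ = Δθ/dt₁ = -0.1113
distance = √((-1.5−3)² + (-1.5−1)²) = 5.1478; v₂ = distance/dt₂ = 3.4319

ω₁ = -0.1113, v₂ = 3.4319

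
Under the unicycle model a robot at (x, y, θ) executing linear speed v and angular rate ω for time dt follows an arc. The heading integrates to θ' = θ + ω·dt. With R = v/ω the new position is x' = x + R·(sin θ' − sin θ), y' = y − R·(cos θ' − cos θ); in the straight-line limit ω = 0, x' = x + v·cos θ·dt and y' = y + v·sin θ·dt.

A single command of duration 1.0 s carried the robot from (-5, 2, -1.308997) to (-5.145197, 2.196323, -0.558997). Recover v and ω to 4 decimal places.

Δθ = -0.558997 − -1.308997 = 0.750000
ω = Δθ/dt = 0.750000/1.0 = 0.7500
R = −Δy/(cos θ' − cos θ) = -0.3333
v = R·ω = -0.3333·0.7500 = -0.2500

v = -0.2500, ω = 0.7500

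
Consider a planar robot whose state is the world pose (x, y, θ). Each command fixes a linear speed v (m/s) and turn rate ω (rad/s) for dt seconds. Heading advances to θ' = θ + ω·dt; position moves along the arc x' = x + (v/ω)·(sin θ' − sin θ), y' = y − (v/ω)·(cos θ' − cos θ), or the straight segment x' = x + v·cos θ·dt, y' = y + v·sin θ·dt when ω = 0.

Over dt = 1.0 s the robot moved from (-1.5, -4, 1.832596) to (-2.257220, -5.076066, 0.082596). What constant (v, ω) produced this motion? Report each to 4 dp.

v = -1.5000, ω = -1.7500

Δθ = 0.082596 − 1.832596 = -1.750000
ω = Δθ/dt = -1.750000/1.0 = -1.7500
R = −Δy/(cos θ' − cos θ) = 0.8571
v = R·ω = 0.8571·-1.7500 = -1.5000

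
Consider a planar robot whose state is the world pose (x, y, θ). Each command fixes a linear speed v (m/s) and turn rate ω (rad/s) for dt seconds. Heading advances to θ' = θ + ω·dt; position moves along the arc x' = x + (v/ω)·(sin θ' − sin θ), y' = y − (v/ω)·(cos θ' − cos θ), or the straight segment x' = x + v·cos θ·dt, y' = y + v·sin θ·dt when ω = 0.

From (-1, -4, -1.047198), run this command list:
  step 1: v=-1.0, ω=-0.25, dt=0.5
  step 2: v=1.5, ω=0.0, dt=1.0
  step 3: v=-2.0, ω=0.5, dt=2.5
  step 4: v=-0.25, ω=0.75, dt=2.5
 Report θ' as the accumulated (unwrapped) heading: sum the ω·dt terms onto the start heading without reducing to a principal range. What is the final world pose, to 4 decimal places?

(-4.9208, -2.9561, 1.9528)

step 1: θ'=-1.1722 (R=4.0000) → pose (-1.2223, -3.5525, -1.1722)
step 2: θ'=-1.1722 (straight) → pose (-0.6401, -4.9349, -1.1722)
step 3: θ'=0.0778 (R=-4.0000) → pose (-4.6374, -2.4995, 0.0778)
step 4: θ'=1.9528 (R=-0.3333) → pose (-4.9208, -2.9561, 1.9528)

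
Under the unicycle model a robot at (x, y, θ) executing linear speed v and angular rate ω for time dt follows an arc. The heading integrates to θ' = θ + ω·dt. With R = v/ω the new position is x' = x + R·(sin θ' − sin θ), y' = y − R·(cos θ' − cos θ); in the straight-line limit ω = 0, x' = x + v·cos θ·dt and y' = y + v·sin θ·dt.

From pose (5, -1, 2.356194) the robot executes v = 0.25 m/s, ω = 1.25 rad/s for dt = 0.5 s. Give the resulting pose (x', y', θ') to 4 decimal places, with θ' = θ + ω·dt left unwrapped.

θ' = 2.3562 + 1.25·0.5 = 2.9812
R = v/ω = 0.25/1.25 = 0.2000
x' = 5 + 0.2000·(sin 2.9812 − sin 2.3562) = 4.8905
y' = -1 − 0.2000·(cos 2.9812 − cos 2.3562) = -0.9440

(4.8905, -0.9440, 2.9812)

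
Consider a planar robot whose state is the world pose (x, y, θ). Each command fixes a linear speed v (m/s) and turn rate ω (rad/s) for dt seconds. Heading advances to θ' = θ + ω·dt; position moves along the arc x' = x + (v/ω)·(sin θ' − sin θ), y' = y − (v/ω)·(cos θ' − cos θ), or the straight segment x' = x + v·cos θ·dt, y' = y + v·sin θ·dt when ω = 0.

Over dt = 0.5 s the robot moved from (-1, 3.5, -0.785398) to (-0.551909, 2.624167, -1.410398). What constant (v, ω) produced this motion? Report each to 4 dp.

Δθ = -1.410398 − -0.785398 = -0.625000
ω = Δθ/dt = -0.625000/0.5 = -1.2500
R = −Δy/(cos θ' − cos θ) = -1.6000
v = R·ω = -1.6000·-1.2500 = 2.0000

v = 2.0000, ω = -1.2500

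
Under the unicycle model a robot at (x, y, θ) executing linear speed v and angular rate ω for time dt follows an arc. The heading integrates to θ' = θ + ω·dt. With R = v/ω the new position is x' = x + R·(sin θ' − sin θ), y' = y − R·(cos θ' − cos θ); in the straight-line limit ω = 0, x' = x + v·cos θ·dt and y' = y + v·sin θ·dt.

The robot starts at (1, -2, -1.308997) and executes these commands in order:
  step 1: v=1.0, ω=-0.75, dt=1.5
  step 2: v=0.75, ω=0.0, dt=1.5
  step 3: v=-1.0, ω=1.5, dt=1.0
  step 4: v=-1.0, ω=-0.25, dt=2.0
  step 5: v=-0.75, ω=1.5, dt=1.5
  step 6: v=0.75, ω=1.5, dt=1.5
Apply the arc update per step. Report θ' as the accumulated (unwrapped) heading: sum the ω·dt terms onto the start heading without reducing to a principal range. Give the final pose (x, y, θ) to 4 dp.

step 1: θ'=-2.4340 (R=-1.3333) → pose (0.5788, -3.3583, -2.4340)
step 2: θ'=-2.4340 (straight) → pose (-0.2761, -4.0896, -2.4340)
step 3: θ'=-0.9340 (R=-0.6667) → pose (-0.1735, -3.1866, -0.9340)
step 4: θ'=-1.4340 (R=4.0000) → pose (-0.9201, -1.3535, -1.4340)
step 5: θ'=0.8160 (R=-0.5000) → pose (-1.7796, -1.0792, 0.8160)
step 6: θ'=3.0660 (R=0.5000) → pose (-2.1061, -0.2380, 3.0660)

(-2.1061, -0.2380, 3.0660)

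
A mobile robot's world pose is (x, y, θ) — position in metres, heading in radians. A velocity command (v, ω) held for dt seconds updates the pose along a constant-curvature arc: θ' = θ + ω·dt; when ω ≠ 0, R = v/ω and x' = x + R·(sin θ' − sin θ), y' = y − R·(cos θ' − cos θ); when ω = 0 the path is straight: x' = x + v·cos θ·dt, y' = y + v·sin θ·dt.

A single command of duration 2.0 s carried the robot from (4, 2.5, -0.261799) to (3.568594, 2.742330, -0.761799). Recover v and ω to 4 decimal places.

Δθ = -0.761799 − -0.261799 = -0.500000
ω = Δθ/dt = -0.500000/2.0 = -0.2500
R = Δx/(sin θ' − sin θ) = 1.0000
v = R·ω = 1.0000·-0.2500 = -0.2500

v = -0.2500, ω = -0.2500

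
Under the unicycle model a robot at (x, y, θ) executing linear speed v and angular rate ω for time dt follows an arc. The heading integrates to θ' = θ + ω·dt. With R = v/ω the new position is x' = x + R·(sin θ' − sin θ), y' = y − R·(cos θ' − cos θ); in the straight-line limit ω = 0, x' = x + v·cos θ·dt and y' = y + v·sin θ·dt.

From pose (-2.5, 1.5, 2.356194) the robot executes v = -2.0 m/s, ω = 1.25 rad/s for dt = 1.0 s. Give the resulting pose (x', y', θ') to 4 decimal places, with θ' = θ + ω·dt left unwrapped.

θ' = 2.3562 + 1.25·1.0 = 3.6062
R = v/ω = -2.0/1.25 = -1.6000
x' = -2.5 + -1.6000·(sin 3.6062 − sin 2.3562) = -0.6517
y' = 1.5 − -1.6000·(cos 3.6062 − cos 2.3562) = 1.2010

(-0.6517, 1.2010, 3.6062)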